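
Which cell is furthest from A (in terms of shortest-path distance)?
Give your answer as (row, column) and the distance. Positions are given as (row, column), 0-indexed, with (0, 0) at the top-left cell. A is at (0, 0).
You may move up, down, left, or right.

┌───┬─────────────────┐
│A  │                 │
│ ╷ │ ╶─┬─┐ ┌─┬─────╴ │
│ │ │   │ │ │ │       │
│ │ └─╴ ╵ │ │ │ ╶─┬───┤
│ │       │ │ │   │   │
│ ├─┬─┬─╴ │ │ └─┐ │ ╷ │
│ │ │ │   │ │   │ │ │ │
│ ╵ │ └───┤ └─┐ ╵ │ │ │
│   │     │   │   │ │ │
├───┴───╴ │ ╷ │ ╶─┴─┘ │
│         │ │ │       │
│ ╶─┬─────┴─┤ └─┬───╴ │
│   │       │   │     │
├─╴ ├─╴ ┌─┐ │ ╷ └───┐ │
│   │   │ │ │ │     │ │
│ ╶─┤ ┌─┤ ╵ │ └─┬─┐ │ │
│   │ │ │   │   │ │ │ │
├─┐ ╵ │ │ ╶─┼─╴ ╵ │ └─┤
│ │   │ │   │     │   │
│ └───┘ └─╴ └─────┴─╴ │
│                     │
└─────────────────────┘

Computing BFS distances from A to all cells:
Furthest cell: (3, 2)
Distance: 59 steps

Path from A to the furthest cell:

┌───┬─────────────────┐
│A ↓│↱ → → ↓          │
│ ╷ │ ╶─┬─┐ ┌─┬─────╴ │
│ │↓│↑ ↰│ │↓│ │       │
│ │ └─╴ ╵ │ │ │ ╶─┬───┤
│ │↳ → ↑  │↓│ │   │   │
│ ├─┬─┬─╴ │ │ └─┐ │ ╷ │
│ │ │B│   │↓│   │ │ │ │
│ ╵ │ └───┤ └─┐ ╵ │ │ │
│   │↑ ← ↰│↳ ↓│   │ │ │
├───┴───╴ │ ╷ │ ╶─┴─┘ │
│↱ → → → ↑│ │↓│       │
│ ╶─┬─────┴─┤ └─┬───╴ │
│↑ ↰│  ↓ ← ↰│↳ ↓│     │
├─╴ ├─╴ ┌─┐ │ ╷ └───┐ │
│↱ ↑│↓ ↲│ │↑│ │↳ → ↓│ │
│ ╶─┤ ┌─┤ ╵ │ └─┬─┐ │ │
│↑ ↰│↓│ │↱ ↑│   │ │↓│ │
├─┐ ╵ │ │ ╶─┼─╴ ╵ │ └─┤
│ │↑ ↲│ │↑ ↰│     │↳ ↓│
│ └───┘ └─╴ └─────┴─╴ │
│          ↑ ← ← ← ← ↲│
└─────────────────────┘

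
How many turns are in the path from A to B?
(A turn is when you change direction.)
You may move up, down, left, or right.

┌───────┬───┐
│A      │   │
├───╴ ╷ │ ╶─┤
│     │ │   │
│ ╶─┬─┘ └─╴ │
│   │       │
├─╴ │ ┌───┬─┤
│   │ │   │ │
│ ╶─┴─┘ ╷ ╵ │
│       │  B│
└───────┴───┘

Directions: right, right, down, left, left, down, right, down, left, down, right, right, right, up, right, down, right
Number of turns: 12

Solution:

┌───────┬───┐
│A → ↓  │   │
├───╴ ╷ │ ╶─┤
│↓ ← ↲│ │   │
│ ╶─┬─┘ └─╴ │
│↳ ↓│       │
├─╴ │ ┌───┬─┤
│↓ ↲│ │↱ ↓│ │
│ ╶─┴─┘ ╷ ╵ │
│↳ → → ↑│↳ B│
└───────┴───┘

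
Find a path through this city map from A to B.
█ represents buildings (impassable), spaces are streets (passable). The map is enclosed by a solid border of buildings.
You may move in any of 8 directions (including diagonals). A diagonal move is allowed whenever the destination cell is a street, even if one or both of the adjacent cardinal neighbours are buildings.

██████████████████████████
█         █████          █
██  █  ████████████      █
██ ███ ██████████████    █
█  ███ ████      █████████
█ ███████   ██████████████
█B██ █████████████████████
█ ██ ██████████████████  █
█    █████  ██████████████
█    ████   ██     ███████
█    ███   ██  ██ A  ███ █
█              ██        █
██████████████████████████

Finding the shortest path from A to B:
Movement: 8-directional
Path length: 18 steps
Directions: left → up-left → left → left → down-left → down-left → left → left → left → left → left → left → left → up-left → up-left → up-left → up-left → up

Solution:

██████████████████████████
█         █████          █
██  █  ████████████      █
██ ███ ██████████████    █
█  ███ ████      █████████
█ ███████   ██████████████
█B██ █████████████████████
█↑██ ██████████████████  █
█ ↖  █████  ██████████████
█  ↖ ████   ██↙←←  ███████
█   ↖███   ██↙ ██↖A  ███ █
█    ↖←←←←←←←  ██        █
██████████████████████████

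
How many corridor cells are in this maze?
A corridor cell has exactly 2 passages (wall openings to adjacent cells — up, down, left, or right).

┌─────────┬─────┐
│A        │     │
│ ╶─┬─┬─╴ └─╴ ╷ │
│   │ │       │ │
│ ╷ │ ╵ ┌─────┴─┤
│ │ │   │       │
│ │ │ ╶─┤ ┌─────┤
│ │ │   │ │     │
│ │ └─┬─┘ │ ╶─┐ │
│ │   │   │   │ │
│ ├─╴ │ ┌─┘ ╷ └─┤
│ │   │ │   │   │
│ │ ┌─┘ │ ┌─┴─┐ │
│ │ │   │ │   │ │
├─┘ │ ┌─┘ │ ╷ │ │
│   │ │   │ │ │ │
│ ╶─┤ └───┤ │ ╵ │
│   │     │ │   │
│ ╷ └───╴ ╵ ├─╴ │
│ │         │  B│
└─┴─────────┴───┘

Counting cells with exactly 2 passages:
Total corridor cells: 62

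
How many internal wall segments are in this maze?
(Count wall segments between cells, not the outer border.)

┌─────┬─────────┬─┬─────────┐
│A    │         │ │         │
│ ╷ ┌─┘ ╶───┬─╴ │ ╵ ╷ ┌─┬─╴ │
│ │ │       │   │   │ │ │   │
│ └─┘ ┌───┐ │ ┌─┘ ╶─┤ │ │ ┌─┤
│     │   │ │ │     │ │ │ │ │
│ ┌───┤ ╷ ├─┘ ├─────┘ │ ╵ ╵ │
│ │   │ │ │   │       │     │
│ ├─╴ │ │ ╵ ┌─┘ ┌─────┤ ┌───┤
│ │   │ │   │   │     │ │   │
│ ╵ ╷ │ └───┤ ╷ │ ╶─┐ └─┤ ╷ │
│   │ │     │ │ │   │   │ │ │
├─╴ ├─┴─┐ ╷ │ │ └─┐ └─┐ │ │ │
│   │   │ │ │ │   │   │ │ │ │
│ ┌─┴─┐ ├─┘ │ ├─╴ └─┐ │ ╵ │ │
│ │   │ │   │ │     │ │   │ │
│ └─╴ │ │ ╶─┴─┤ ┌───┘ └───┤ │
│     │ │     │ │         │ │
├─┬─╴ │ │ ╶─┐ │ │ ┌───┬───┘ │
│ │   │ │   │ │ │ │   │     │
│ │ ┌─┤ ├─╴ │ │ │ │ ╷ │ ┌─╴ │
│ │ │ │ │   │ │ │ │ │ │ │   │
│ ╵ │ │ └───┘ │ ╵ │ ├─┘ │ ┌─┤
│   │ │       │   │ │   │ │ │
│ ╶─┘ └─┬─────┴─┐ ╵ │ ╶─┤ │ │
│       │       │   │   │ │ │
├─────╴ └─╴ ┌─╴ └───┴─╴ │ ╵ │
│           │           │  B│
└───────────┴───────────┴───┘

Counting internal wall segments:
Total internal walls: 169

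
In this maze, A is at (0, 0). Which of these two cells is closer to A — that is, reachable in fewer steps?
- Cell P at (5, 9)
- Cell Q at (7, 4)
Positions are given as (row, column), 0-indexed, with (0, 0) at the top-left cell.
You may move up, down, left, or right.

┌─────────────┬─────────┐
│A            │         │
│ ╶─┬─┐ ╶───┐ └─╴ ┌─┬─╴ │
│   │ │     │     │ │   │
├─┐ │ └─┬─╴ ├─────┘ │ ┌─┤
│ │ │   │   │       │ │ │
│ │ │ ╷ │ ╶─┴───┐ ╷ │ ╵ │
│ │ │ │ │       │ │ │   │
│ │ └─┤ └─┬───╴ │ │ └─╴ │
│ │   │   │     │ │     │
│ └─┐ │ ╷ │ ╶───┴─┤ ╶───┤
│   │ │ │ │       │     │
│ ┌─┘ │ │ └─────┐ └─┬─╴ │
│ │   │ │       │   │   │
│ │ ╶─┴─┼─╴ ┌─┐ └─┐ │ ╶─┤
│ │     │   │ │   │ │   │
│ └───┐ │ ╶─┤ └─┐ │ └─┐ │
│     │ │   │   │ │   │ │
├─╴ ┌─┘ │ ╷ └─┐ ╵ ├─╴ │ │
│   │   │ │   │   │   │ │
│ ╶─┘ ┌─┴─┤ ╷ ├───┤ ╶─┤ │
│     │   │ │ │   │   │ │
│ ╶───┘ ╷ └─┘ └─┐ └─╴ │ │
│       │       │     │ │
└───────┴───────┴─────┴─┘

Shortest path A → P at (5, 9): 22 steps
Shortest path A → Q at (7, 4): 33 steps

P is closer (22 steps vs 33 steps).

Path to P:

┌─────────────┬─────────┐
│A → → → → → ↓│  ↱ → → ↓│
│ ╶─┬─┐ ╶───┐ └─╴ ┌─┬─╴ │
│   │ │     │↳ → ↑│ │↓ ↲│
├─┐ │ └─┬─╴ ├─────┘ │ ┌─┤
│ │ │   │   │       │↓│ │
│ │ │ ╷ │ ╶─┴───┐ ╷ │ ╵ │
│ │ │ │ │       │ │ │↳ ↓│
│ │ └─┤ └─┬───╴ │ │ └─╴ │
│ │   │   │     │ │↓ ← ↲│
│ └─┐ │ ╷ │ ╶───┴─┤ ╶───┤
│   │ │ │ │       │P    │
│ ┌─┘ │ │ └─────┐ └─┬─╴ │
│ │   │ │       │   │   │
│ │ ╶─┴─┼─╴ ┌─┐ └─┐ │ ╶─┤
│ │     │   │ │   │ │   │
│ └───┐ │ ╶─┤ └─┐ │ └─┐ │
│     │ │   │   │ │   │ │
├─╴ ┌─┘ │ ╷ └─┐ ╵ ├─╴ │ │
│   │   │ │   │   │   │ │
│ ╶─┘ ┌─┴─┤ ╷ ├───┤ ╶─┤ │
│     │   │ │ │   │   │ │
│ ╶───┘ ╷ └─┘ └─┐ └─╴ │ │
│       │       │     │ │
└───────┴───────┴─────┴─┘

Path to Q:

┌─────────────┬─────────┐
│A            │         │
│ ╶─┬─┐ ╶───┐ └─╴ ┌─┬─╴ │
│↳ ↓│ │     │     │ │   │
├─┐ │ └─┬─╴ ├─────┘ │ ┌─┤
│ │↓│   │   │       │ │ │
│ │ │ ╷ │ ╶─┴───┐ ╷ │ ╵ │
│ │↓│ │ │       │ │ │   │
│ │ └─┤ └─┬───╴ │ │ └─╴ │
│ │↳ ↓│   │     │ │     │
│ └─┐ │ ╷ │ ╶───┴─┤ ╶───┤
│   │↓│ │ │       │     │
│ ┌─┘ │ │ └─────┐ └─┬─╴ │
│ │↓ ↲│ │       │   │   │
│ │ ╶─┴─┼─╴ ┌─┐ └─┐ │ ╶─┤
│ │↳ → ↓│Q  │ │   │ │   │
│ └───┐ │ ╶─┤ └─┐ │ └─┐ │
│     │↓│↑ ↰│   │ │   │ │
├─╴ ┌─┘ │ ╷ └─┐ ╵ ├─╴ │ │
│   │↓ ↲│ │↑ ↰│   │   │ │
│ ╶─┘ ┌─┴─┤ ╷ ├───┤ ╶─┤ │
│↓ ← ↲│↱ ↓│ │↑│   │   │ │
│ ╶───┘ ╷ └─┘ └─┐ └─╴ │ │
│↳ → → ↑│↳ → ↑  │     │ │
└───────┴───────┴─────┴─┘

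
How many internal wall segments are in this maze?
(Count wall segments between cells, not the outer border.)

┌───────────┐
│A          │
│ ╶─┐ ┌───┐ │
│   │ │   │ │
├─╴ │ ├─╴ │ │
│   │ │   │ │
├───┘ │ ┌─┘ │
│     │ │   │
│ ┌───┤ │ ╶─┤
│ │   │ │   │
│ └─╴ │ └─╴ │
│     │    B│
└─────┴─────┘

Counting internal wall segments:
Total internal walls: 25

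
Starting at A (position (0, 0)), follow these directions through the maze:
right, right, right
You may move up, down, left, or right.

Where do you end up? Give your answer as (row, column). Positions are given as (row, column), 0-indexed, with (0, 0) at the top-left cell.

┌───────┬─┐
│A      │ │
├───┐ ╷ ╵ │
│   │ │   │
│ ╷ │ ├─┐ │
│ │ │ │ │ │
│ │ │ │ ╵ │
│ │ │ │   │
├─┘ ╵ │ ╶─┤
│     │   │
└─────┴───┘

Following directions step by step:
Start: (0, 0)
  right: (0, 0) → (0, 1)
  right: (0, 1) → (0, 2)
  right: (0, 2) → (0, 3)
Final position: (0, 3)

Path taken:

┌───────┬─┐
│A → → B│ │
├───┐ ╷ ╵ │
│   │ │   │
│ ╷ │ ├─┐ │
│ │ │ │ │ │
│ │ │ │ ╵ │
│ │ │ │   │
├─┘ ╵ │ ╶─┤
│     │   │
└─────┴───┘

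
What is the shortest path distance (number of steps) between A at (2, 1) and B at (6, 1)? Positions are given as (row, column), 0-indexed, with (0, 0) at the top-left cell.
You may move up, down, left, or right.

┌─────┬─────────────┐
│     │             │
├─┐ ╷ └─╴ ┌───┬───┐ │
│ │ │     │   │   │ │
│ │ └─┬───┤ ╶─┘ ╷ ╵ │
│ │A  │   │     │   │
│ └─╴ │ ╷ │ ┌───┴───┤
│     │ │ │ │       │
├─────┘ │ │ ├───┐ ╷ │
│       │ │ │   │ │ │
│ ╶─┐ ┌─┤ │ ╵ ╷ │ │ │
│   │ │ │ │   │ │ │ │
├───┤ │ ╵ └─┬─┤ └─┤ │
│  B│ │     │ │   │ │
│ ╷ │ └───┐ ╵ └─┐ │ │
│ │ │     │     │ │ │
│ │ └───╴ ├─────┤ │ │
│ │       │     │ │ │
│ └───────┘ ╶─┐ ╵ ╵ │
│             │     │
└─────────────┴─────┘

Finding path from (2, 1) to (6, 1):
Path: (2,1) → (1,1) → (0,1) → (0,2) → (1,2) → (1,3) → (1,4) → (0,4) → (0,5) → (0,6) → (0,7) → (0,8) → (0,9) → (1,9) → (2,9) → (2,8) → (1,8) → (1,7) → (2,7) → (2,6) → (2,5) → (3,5) → (4,5) → (5,5) → (5,6) → (4,6) → (4,7) → (5,7) → (6,7) → (6,8) → (7,8) → (8,8) → (9,8) → (9,7) → (8,7) → (8,6) → (8,5) → (9,5) → (9,4) → (9,3) → (9,2) → (9,1) → (9,0) → (8,0) → (7,0) → (6,0) → (6,1)
Distance: 46 steps

Solution:

┌─────┬─────────────┐
│  ↱ ↓│  ↱ → → → → ↓│
├─┐ ╷ └─╴ ┌───┬───┐ │
│ │↑│↳ → ↑│   │↓ ↰│↓│
│ │ └─┬───┤ ╶─┘ ╷ ╵ │
│ │A  │   │↓ ← ↲│↑ ↲│
│ └─╴ │ ╷ │ ┌───┴───┤
│     │ │ │↓│       │
├─────┘ │ │ ├───┐ ╷ │
│       │ │↓│↱ ↓│ │ │
│ ╶─┐ ┌─┤ │ ╵ ╷ │ │ │
│   │ │ │ │↳ ↑│↓│ │ │
├───┤ │ ╵ └─┬─┤ └─┤ │
│↱ B│ │     │ │↳ ↓│ │
│ ╷ │ └───┐ ╵ └─┐ │ │
│↑│ │     │     │↓│ │
│ │ └───╴ ├─────┤ │ │
│↑│       │↓ ← ↰│↓│ │
│ └───────┘ ╶─┐ ╵ ╵ │
│↑ ← ← ← ← ↲  │↑ ↲  │
└─────────────┴─────┘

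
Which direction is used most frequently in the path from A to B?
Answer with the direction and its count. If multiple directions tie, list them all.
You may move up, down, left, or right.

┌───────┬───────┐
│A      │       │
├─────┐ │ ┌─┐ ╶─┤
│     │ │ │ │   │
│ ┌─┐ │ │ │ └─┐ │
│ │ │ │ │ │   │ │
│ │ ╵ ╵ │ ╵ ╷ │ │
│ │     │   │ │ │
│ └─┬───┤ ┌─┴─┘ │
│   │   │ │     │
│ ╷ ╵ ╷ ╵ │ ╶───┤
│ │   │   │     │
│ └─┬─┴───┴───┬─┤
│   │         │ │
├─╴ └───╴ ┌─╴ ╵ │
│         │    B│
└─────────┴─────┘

Directions: right, right, right, down, down, down, left, up, up, left, left, down, down, down, down, down, right, down, right, right, right, up, right, right, down, right
Counts: {'right': 10, 'down': 10, 'left': 3, 'up': 3}
Most common: down and right (tied at 10 times each)

Solution:

┌───────┬───────┐
│A → → ↓│       │
├─────┐ │ ┌─┐ ╶─┤
│↓ ← ↰│↓│ │ │   │
│ ┌─┐ │ │ │ └─┐ │
│↓│ │↑│↓│ │   │ │
│ │ ╵ ╵ │ ╵ ╷ │ │
│↓│  ↑ ↲│   │ │ │
│ └─┬───┤ ┌─┴─┘ │
│↓  │   │ │     │
│ ╷ ╵ ╷ ╵ │ ╶───┤
│↓│   │   │     │
│ └─┬─┴───┴───┬─┤
│↳ ↓│    ↱ → ↓│ │
├─╴ └───╴ ┌─╴ ╵ │
│  ↳ → → ↑│  ↳ B│
└─────────┴─────┘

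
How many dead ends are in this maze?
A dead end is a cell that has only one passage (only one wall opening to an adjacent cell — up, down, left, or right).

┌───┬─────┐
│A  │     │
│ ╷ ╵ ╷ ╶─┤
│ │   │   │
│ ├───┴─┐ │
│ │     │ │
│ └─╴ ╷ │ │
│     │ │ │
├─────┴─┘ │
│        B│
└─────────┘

Checking each cell for number of passages:

Dead ends found at positions:
  (0, 4)
  (2, 1)
  (3, 3)
  (4, 0)
Total dead ends: 4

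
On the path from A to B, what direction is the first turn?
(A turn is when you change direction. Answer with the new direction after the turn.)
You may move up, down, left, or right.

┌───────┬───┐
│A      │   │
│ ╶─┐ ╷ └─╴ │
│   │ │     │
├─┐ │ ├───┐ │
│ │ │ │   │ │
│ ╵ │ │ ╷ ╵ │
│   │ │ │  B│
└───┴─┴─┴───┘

Directions: right, right, right, down, right, right, down, down
First turn direction: down

Solution:

┌───────┬───┐
│A → → ↓│   │
│ ╶─┐ ╷ └─╴ │
│   │ │↳ → ↓│
├─┐ │ ├───┐ │
│ │ │ │   │↓│
│ ╵ │ │ ╷ ╵ │
│   │ │ │  B│
└───┴─┴─┴───┘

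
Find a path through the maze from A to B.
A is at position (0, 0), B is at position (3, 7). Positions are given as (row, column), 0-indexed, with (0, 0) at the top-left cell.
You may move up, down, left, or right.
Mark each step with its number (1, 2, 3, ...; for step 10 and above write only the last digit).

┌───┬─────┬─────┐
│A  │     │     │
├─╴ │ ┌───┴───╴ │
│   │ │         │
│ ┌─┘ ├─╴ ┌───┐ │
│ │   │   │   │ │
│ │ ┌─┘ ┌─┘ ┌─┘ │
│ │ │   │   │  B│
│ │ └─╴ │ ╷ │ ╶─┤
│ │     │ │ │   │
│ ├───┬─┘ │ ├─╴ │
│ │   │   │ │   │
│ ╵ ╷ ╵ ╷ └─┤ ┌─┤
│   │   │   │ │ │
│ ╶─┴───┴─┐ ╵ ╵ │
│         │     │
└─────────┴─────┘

Finding the shortest path from (0, 0) to (3, 7):
Path length: 26 steps
Directions: right → down → left → down → down → down → down → down → right → up → right → down → right → up → right → down → right → down → right → up → up → right → up → left → up → right

Solution:

┌───┬─────┬─────┐
│A 1│     │     │
├─╴ │ ┌───┴───╴ │
│3 2│ │         │
│ ┌─┘ ├─╴ ┌───┐ │
│4│   │   │   │ │
│ │ ┌─┘ ┌─┘ ┌─┘ │
│5│ │   │   │5 B│
│ │ └─╴ │ ╷ │ ╶─┤
│6│     │ │ │4 3│
│ ├───┬─┘ │ ├─╴ │
│7│0 1│4 5│ │1 2│
│ ╵ ╷ ╵ ╷ └─┤ ┌─┤
│8 9│2 3│6 7│0│ │
│ ╶─┴───┴─┐ ╵ ╵ │
│         │8 9  │
└─────────┴─────┘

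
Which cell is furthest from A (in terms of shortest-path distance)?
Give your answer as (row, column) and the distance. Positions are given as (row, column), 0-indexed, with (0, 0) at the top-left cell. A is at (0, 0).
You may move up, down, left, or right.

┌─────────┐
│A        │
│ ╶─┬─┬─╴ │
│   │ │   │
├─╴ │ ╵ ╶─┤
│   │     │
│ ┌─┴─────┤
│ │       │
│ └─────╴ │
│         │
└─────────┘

Computing BFS distances from A to all cells:
Furthest cell: (3, 1)
Distance: 14 steps

Path from A to the furthest cell:

┌─────────┐
│A        │
│ ╶─┬─┬─╴ │
│↳ ↓│ │   │
├─╴ │ ╵ ╶─┤
│↓ ↲│     │
│ ┌─┴─────┤
│↓│B ← ← ↰│
│ └─────╴ │
│↳ → → → ↑│
└─────────┘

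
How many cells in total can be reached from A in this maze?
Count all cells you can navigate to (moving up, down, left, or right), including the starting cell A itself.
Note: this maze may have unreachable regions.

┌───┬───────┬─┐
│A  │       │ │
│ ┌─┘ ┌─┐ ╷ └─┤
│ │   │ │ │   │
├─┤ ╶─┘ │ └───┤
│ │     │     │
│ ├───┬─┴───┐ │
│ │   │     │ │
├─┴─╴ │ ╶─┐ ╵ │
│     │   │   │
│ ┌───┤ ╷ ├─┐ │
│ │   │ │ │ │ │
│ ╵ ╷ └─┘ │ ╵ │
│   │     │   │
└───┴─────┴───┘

Using BFS/flood-fill to find all reachable cells from A:
Maze size: 7 × 7 = 49 total cells
46 cell(s) are walled off and cannot be reached from A.
Reachable cells: 3

Reachable region (· marks reachable cells):

┌───┬───────┬─┐
│A ·│       │ │
│ ┌─┘ ┌─┐ ╷ └─┤
│·│   │ │ │   │
├─┤ ╶─┘ │ └───┤
│ │     │     │
│ ├───┬─┴───┐ │
│ │   │     │ │
├─┴─╴ │ ╶─┐ ╵ │
│     │   │   │
│ ┌───┤ ╷ ├─┐ │
│ │   │ │ │ │ │
│ ╵ ╷ └─┘ │ ╵ │
│   │     │   │
└───┴─────┴───┘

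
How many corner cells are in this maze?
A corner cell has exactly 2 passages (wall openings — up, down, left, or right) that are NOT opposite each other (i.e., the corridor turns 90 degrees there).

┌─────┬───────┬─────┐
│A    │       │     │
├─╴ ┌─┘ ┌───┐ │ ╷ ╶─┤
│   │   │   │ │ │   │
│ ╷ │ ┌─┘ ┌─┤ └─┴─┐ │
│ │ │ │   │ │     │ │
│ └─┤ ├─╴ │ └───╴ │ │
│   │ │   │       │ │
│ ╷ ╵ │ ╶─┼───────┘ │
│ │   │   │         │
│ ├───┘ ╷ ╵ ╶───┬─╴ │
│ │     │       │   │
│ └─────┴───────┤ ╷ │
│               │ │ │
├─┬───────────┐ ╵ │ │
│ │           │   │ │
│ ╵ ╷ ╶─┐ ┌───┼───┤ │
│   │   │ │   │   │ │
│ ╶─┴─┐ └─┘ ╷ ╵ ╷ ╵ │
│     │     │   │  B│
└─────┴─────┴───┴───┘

Counting corner cells (2 non-opposite passages):
Total corners: 42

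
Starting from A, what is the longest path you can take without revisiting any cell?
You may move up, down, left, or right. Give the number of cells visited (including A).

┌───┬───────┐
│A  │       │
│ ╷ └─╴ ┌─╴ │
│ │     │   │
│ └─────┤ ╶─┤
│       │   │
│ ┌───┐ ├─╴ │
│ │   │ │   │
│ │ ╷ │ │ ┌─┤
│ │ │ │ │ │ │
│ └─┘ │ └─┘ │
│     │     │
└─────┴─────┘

Finding longest simple path using DFS:
Start: (0, 0)
Longest path visits 15 cells
Path: A → right → down → right → right → up → right → right → down → left → down → right → down → left → down

Solution:

┌───┬───────┐
│A ↓│  ↱ → ↓│
│ ╷ └─╴ ┌─╴ │
│ │↳ → ↑│↓ ↲│
│ └─────┤ ╶─┤
│       │↳ ↓│
│ ┌───┐ ├─╴ │
│ │   │ │↓ ↲│
│ │ ╷ │ │ ┌─┤
│ │ │ │ │B│ │
│ └─┘ │ └─┘ │
│     │     │
└─────┴─────┘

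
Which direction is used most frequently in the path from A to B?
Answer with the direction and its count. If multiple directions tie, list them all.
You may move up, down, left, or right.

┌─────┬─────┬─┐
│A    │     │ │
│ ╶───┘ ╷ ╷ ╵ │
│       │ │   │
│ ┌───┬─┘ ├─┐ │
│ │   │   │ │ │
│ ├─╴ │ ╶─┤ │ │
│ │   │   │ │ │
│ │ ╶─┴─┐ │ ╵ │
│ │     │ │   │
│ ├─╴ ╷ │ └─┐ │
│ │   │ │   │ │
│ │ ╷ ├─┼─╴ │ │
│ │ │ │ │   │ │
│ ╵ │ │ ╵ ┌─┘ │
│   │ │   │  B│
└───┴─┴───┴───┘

Directions: down, right, right, right, up, right, right, down, right, down, down, down, down, down, down
Counts: {'down': 8, 'right': 6, 'up': 1}
Most common: down (8 times)

Solution:

┌─────┬─────┬─┐
│A    │↱ → ↓│ │
│ ╶───┘ ╷ ╷ ╵ │
│↳ → → ↑│ │↳ ↓│
│ ┌───┬─┘ ├─┐ │
│ │   │   │ │↓│
│ ├─╴ │ ╶─┤ │ │
│ │   │   │ │↓│
│ │ ╶─┴─┐ │ ╵ │
│ │     │ │  ↓│
│ ├─╴ ╷ │ └─┐ │
│ │   │ │   │↓│
│ │ ╷ ├─┼─╴ │ │
│ │ │ │ │   │↓│
│ ╵ │ │ ╵ ┌─┘ │
│   │ │   │  B│
└───┴─┴───┴───┘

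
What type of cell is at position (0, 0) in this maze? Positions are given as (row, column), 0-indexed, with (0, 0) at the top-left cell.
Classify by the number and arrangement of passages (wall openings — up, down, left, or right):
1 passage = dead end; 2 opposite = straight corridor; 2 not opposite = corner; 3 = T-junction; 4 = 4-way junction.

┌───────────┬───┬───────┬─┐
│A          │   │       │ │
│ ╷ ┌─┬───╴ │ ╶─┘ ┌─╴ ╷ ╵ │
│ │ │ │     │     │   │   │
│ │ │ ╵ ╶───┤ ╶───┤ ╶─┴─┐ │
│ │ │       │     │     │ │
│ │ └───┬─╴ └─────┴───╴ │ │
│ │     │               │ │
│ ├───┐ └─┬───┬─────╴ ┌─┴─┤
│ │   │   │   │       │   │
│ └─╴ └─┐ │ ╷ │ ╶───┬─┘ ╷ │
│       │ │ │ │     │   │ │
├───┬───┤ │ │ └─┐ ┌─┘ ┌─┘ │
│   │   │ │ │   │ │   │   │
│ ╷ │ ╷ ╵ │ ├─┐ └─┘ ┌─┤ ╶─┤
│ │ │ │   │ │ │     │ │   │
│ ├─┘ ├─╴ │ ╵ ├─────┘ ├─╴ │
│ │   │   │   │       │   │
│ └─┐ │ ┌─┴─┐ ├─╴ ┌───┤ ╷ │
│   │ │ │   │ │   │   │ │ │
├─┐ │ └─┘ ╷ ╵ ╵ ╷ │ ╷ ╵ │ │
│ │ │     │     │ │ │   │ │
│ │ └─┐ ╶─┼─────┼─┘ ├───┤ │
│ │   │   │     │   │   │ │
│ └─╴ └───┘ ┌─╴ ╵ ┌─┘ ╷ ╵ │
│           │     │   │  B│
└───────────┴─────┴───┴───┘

Checking cell at (0, 0):
Number of passages: 2
Cell type: corner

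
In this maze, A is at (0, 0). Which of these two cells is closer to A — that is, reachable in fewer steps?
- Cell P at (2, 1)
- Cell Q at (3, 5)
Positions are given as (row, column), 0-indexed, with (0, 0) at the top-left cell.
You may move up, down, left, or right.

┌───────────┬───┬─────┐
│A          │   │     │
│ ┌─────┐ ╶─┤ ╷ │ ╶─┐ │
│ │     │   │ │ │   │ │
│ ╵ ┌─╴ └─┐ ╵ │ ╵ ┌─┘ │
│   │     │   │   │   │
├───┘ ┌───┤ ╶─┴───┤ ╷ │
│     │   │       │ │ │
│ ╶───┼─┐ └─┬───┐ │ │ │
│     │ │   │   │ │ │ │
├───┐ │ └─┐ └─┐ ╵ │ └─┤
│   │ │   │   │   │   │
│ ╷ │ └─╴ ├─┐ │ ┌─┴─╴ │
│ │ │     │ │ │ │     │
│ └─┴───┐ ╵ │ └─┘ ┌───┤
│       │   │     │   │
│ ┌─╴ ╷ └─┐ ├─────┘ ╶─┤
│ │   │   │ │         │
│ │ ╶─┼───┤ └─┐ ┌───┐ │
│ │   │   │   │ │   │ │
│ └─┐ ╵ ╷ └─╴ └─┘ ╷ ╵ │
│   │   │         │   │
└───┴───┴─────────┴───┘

Shortest path A → P at (2, 1): 3 steps
Shortest path A → Q at (3, 5): 8 steps

P is closer (3 steps vs 8 steps).

Path to P:

┌───────────┬───┬─────┐
│A          │   │     │
│ ┌─────┐ ╶─┤ ╷ │ ╶─┐ │
│↓│     │   │ │ │   │ │
│ ╵ ┌─╴ └─┐ ╵ │ ╵ ┌─┘ │
│↳ P│     │   │   │   │
├───┘ ┌───┤ ╶─┴───┤ ╷ │
│     │   │       │ │ │
│ ╶───┼─┐ └─┬───┐ │ │ │
│     │ │   │   │ │ │ │
├───┐ │ └─┐ └─┐ ╵ │ └─┤
│   │ │   │   │   │   │
│ ╷ │ └─╴ ├─┐ │ ┌─┴─╴ │
│ │ │     │ │ │ │     │
│ └─┴───┐ ╵ │ └─┘ ┌───┤
│       │   │     │   │
│ ┌─╴ ╷ └─┐ ├─────┘ ╶─┤
│ │   │   │ │         │
│ │ ╶─┼───┤ └─┐ ┌───┐ │
│ │   │   │   │ │   │ │
│ └─┐ ╵ ╷ └─╴ └─┘ ╷ ╵ │
│   │   │         │   │
└───┴───┴─────────┴───┘

Path to Q:

┌───────────┬───┬─────┐
│A → → → ↓  │   │     │
│ ┌─────┐ ╶─┤ ╷ │ ╶─┐ │
│ │     │↳ ↓│ │ │   │ │
│ ╵ ┌─╴ └─┐ ╵ │ ╵ ┌─┘ │
│   │     │↓  │   │   │
├───┘ ┌───┤ ╶─┴───┤ ╷ │
│     │   │Q      │ │ │
│ ╶───┼─┐ └─┬───┐ │ │ │
│     │ │   │   │ │ │ │
├───┐ │ └─┐ └─┐ ╵ │ └─┤
│   │ │   │   │   │   │
│ ╷ │ └─╴ ├─┐ │ ┌─┴─╴ │
│ │ │     │ │ │ │     │
│ └─┴───┐ ╵ │ └─┘ ┌───┤
│       │   │     │   │
│ ┌─╴ ╷ └─┐ ├─────┘ ╶─┤
│ │   │   │ │         │
│ │ ╶─┼───┤ └─┐ ┌───┐ │
│ │   │   │   │ │   │ │
│ └─┐ ╵ ╷ └─╴ └─┘ ╷ ╵ │
│   │   │         │   │
└───┴───┴─────────┴───┘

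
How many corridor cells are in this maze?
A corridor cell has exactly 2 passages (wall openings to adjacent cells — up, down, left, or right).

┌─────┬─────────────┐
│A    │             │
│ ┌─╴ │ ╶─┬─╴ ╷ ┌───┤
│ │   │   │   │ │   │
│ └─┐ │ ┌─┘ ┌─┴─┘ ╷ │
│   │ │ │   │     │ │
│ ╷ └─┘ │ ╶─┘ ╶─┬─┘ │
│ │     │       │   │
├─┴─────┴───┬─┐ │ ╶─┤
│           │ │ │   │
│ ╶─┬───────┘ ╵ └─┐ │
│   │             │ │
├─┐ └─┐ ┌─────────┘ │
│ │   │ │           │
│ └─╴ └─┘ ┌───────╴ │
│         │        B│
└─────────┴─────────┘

Counting cells with exactly 2 passages:
Total corridor cells: 56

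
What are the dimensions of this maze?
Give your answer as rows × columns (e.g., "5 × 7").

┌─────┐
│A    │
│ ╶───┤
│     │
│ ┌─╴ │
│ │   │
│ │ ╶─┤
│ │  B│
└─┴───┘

Counting the maze dimensions:
Rows (vertical): 4
Columns (horizontal): 3
Dimensions: 4 × 3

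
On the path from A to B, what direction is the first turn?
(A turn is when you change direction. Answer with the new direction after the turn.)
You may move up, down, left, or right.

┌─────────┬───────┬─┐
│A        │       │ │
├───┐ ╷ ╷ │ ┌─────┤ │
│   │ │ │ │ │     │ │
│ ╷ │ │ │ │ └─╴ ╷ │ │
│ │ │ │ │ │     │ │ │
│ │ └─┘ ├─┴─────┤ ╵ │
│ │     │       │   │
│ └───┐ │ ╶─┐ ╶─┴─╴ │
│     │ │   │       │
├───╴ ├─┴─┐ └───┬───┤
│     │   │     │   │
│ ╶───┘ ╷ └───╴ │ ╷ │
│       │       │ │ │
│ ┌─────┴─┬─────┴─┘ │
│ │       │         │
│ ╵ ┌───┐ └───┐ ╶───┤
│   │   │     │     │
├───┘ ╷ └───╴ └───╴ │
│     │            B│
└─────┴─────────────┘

Directions: right, right, right, down, down, down, left, left, up, up, left, down, down, down, right, right, down, left, left, down, down, down, right, up, right, right, right, down, right, right, down, right, right, right
First turn direction: down

Solution:

┌─────────┬───────┬─┐
│A → → ↓  │       │ │
├───┐ ╷ ╷ │ ┌─────┤ │
│↓ ↰│ │↓│ │ │     │ │
│ ╷ │ │ │ │ └─╴ ╷ │ │
│↓│↑│ │↓│ │     │ │ │
│ │ └─┘ ├─┴─────┤ ╵ │
│↓│↑ ← ↲│       │   │
│ └───┐ │ ╶─┐ ╶─┴─╴ │
│↳ → ↓│ │   │       │
├───╴ ├─┴─┐ └───┬───┤
│↓ ← ↲│   │     │   │
│ ╶───┘ ╷ └───╴ │ ╷ │
│↓      │       │ │ │
│ ┌─────┴─┬─────┴─┘ │
│↓│↱ → → ↓│         │
│ ╵ ┌───┐ └───┐ ╶───┤
│↳ ↑│   │↳ → ↓│     │
├───┘ ╷ └───╴ └───╴ │
│     │      ↳ → → B│
└─────┴─────────────┘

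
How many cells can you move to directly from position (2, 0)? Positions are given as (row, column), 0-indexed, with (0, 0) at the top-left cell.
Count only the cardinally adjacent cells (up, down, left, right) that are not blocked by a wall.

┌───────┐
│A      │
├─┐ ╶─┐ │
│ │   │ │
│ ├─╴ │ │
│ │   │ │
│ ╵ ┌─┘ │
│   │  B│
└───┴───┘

Checking passable neighbors of (2, 0):
Neighbors: (1, 0), (3, 0)
Count: 2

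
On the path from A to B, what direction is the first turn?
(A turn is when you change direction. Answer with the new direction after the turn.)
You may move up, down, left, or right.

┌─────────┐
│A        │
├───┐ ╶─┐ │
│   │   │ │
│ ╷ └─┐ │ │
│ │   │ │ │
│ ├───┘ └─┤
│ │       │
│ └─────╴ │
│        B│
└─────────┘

Directions: right, right, down, right, down, down, right, down
First turn direction: down

Solution:

┌─────────┐
│A → ↓    │
├───┐ ╶─┐ │
│   │↳ ↓│ │
│ ╷ └─┐ │ │
│ │   │↓│ │
│ ├───┘ └─┤
│ │    ↳ ↓│
│ └─────╴ │
│        B│
└─────────┘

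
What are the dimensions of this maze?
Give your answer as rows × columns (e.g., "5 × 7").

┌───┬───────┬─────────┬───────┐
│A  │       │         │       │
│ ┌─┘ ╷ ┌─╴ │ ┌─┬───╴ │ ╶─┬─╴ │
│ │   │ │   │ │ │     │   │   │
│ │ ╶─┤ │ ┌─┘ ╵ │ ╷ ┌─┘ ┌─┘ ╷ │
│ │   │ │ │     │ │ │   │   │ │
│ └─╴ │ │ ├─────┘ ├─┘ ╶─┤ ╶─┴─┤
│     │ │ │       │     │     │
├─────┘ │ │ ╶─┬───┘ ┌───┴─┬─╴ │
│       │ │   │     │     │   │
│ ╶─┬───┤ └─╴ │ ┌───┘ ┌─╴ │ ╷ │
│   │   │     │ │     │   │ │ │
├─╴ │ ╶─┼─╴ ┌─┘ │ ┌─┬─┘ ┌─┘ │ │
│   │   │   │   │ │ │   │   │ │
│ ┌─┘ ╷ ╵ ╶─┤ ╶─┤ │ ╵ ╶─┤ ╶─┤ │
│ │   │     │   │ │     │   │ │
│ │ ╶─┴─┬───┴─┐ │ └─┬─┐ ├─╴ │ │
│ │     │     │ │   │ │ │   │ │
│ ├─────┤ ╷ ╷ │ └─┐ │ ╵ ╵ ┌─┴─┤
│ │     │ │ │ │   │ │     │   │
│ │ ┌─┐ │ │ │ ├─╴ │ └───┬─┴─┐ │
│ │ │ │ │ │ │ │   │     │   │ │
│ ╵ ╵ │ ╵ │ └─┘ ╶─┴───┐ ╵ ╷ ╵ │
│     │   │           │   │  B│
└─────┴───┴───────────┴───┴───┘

Counting the maze dimensions:
Rows (vertical): 12
Columns (horizontal): 15
Dimensions: 12 × 15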